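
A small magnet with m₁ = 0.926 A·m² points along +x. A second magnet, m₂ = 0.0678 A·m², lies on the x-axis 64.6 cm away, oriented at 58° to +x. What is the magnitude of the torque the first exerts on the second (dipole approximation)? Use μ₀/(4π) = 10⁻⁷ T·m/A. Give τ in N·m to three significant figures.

τ ≈ 3.95×10⁻⁸ N·m

Dipole B is on the axis of dipole A, so B₁ there is axial: B₁ = (μ₀/4π)·2m₁/r³ along +x.
B₁ = 2(10⁻⁷)(0.926)/(0.646)³ = 6.870×10⁻⁷ T.
τ = m₂ B₁ sinθ.
τ = (0.0678)(6.870×10⁻⁷)·sin58° = 3.950×10⁻⁸ N·m.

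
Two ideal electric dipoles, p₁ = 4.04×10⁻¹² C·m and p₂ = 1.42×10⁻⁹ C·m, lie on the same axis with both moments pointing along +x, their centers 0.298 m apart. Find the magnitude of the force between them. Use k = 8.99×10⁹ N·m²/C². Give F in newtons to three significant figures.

F ≈ 3.92×10⁻⁸ N

On-axis field of dipole 1 at distance r: E = 2kp₁/r³. Force on dipole 2 is F = p₂·dE/dr (gradient along axis).
dE/dr = −6kp₁/r⁴, so |F| = 6kp₁p₂/r⁴ (attractive for aligned moments).
F = 6(8.99×10⁹)(4.04×10⁻¹²)(1.42×10⁻⁹)/(0.298)⁴ = 3.924×10⁻⁸ N.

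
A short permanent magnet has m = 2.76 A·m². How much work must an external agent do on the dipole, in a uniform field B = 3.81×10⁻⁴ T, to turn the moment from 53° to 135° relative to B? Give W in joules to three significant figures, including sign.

W ≈ 0.00138 J

W_ext = ΔU = −mB cosθ₂ + mB cosθ₁ = mB(cosθ₁ − cosθ₂).
W = (2.76)(3.81×10⁻⁴)·(cos53° − cos135°) = (0.001052)·(+1.3089) = 0.001376 J.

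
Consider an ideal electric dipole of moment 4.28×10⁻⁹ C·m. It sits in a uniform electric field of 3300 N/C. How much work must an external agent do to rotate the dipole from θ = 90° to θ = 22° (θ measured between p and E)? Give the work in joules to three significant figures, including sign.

W_ext = ΔU = U(θ₂) − U(θ₁) = −pE cosθ₂ − (−pE cosθ₁) = pE(cosθ₁ − cosθ₂).
W = (4.28×10⁻⁹)(3300)·(cos90° − cos22°) = (1.412×10⁻⁵)·(-0.9272) = -1.310×10⁻⁵ J.

W ≈ -1.31×10⁻⁵ J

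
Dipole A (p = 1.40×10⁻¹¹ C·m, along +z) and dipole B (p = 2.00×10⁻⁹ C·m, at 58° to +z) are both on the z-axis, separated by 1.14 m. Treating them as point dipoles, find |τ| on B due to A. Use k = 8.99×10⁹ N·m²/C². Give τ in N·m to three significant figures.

The second dipole sits on the axis of the first, so the field there is axial: E₁ = 2kp₁/r³ along +z.
E₁ = 2(8.99×10⁹)(1.40×10⁻¹¹)/(1.14)³ = 0.1699 N/C.
Torque on the second dipole: τ = p₂ E₁ sinθ.
τ = (2.00×10⁻⁹)(0.1699)·sin58° = 2.882×10⁻¹⁰ N·m.

τ ≈ 2.88×10⁻¹⁰ N·m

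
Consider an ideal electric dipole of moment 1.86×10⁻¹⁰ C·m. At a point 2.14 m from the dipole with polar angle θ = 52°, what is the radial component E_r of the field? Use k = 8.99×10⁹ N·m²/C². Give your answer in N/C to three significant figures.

E_r ≈ 0.210 N/C

For a dipole, E_r = (2kp cosθ)/r³.
kp/r³ = (8.99×10⁹)(1.86×10⁻¹⁰)/(2.14)³ = 0.1706 N/C.
E_r = 2·0.1706·cos52° = 0.2101 N/C.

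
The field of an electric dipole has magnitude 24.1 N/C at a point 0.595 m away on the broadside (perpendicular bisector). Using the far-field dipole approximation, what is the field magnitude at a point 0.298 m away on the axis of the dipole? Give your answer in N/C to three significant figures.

Dipole fields scale as 1/r³ in the far field.
The axial field is twice the equatorial field at the same r, so the geometry factor is 2/1.
E₂ = E₁ · (2/1) · (r₁/r₂)³ = 24.1 · 2 · (0.595/0.298)³.
(r₁/r₂)³ = (1.997)³ = 7.96.
E₂ ≈ 383.7 N/C.

E ≈ 384 N/C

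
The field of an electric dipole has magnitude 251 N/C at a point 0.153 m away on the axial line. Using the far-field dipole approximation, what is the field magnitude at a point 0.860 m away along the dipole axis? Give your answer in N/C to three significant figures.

Dipole fields scale as 1/r³ in the far field; the geometry is the same at both points.
E₂ = E₁ · (r₁/r₂)³ = 251 · (0.153/0.860)³.
(r₁/r₂)³ = (0.1779)³ = 0.005631.
E₂ ≈ 1.413 N/C.

E ≈ 1.41 N/C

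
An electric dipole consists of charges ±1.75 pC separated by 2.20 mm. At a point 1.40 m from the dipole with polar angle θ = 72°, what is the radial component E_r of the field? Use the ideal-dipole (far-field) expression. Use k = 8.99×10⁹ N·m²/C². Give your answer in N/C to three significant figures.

E_r ≈ 7.80×10⁻⁶ N/C

Dipole moment p = qd = (1.75×10⁻¹² C)(0.00220 m) = 3.85×10⁻¹⁵ C·m.
For a dipole, E_r = (2kp cosθ)/r³.
kp/r³ = (8.99×10⁹)(3.85×10⁻¹⁵)/(1.40)³ = 1.261×10⁻⁵ N/C.
E_r = 2·1.261×10⁻⁵·cos72° = 7.796×10⁻⁶ N/C.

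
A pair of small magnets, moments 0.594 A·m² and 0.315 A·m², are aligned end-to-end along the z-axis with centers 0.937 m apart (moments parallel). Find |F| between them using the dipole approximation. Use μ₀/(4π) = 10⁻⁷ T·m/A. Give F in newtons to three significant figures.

On-axis B of dipole 1: B = (μ₀/4π)·2m₁/r³. Force on dipole 2: F = m₂·dB/dr.
dB/dr = −(μ₀/4π)·6m₁/r⁴, so |F| = (μ₀/4π)·6m₁m₂/r⁴.
F = 6(10⁻⁷)(0.594)(0.315)/(0.937)⁴ = 1.456×10⁻⁷ N.

F ≈ 1.46×10⁻⁷ N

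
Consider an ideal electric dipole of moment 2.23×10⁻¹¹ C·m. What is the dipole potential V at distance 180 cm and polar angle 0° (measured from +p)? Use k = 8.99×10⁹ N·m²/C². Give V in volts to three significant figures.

V ≈ 0.0619 V

The dipole potential is V = kp cosθ / r².
V = (8.99×10⁹)(2.23×10⁻¹¹)·cos0° / (1.80)² = 0.06188 V.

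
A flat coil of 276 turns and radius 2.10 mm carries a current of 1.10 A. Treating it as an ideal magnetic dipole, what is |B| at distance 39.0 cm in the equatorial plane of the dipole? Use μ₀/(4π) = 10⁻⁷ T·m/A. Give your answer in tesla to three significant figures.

B ≈ 7.09×10⁻⁹ T

m = NIA = NIπa² = 276·(1.10)·π·(0.00210)² = 0.004206 A·m².
In the equatorial plane B = (μ₀/4π)·m/r³ (half the axial value).
B = (10⁻⁷)·(0.004206) / (0.390)³ = 7.090×10⁻⁹ T.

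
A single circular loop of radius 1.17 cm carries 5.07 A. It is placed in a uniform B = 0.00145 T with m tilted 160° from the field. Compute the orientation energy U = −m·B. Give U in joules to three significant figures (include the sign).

U ≈ 2.97×10⁻⁶ J

Magnetic moment m = IA = Iπa² = (5.07)·π·(0.0117)² = 0.00218 A·m².
U = −m·B = −mB cosθ.
U = −(0.00218)(0.00145)·cos160° = 2.970×10⁻⁶ J.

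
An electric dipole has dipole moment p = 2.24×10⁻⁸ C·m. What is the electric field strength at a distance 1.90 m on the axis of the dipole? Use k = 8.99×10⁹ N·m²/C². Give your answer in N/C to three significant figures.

E ≈ 58.7 N/C

On the dipole axis E = 2kp/r³.
E = 2·(8.99×10⁹)(2.24×10⁻⁸) / (1.90)³ = 58.72 N/C.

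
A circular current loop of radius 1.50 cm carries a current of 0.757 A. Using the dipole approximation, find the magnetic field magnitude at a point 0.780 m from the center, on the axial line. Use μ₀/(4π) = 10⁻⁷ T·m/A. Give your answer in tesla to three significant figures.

B ≈ 2.26×10⁻¹⁰ T

Magnetic moment m = IA = Iπa² = (0.757)·π·(0.0150)² = 5.351×10⁻⁴ A·m².
On axis B = (μ₀/4π)·2m/r³.
B = 2·(10⁻⁷)·(5.351×10⁻⁴) / (0.780)³ = 2.255×10⁻¹⁰ T.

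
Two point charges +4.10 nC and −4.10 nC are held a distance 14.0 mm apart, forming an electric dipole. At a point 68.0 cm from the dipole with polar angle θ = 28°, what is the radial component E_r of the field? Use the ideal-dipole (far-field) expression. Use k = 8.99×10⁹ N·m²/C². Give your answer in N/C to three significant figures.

Dipole moment p = qd = (4.10×10⁻⁹ C)(0.0140 m) = 5.74×10⁻¹¹ C·m.
For a dipole, E_r = (2kp cosθ)/r³.
kp/r³ = (8.99×10⁹)(5.74×10⁻¹¹)/(0.680)³ = 1.641 N/C.
E_r = 2·1.641·cos28° = 2.898 N/C.

E_r ≈ 2.90 N/C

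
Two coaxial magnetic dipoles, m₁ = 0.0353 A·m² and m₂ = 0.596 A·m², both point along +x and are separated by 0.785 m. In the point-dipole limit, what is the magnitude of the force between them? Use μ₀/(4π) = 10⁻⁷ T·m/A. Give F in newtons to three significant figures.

F ≈ 3.32×10⁻⁸ N

On-axis B of dipole 1: B = (μ₀/4π)·2m₁/r³. Force on dipole 2: F = m₂·dB/dr.
dB/dr = −(μ₀/4π)·6m₁/r⁴, so |F| = (μ₀/4π)·6m₁m₂/r⁴.
F = 6(10⁻⁷)(0.0353)(0.596)/(0.785)⁴ = 3.324×10⁻⁸ N.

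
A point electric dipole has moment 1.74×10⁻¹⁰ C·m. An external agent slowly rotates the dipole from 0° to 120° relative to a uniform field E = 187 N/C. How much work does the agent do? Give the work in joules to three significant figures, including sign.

W_ext = ΔU = U(θ₂) − U(θ₁) = −pE cosθ₂ − (−pE cosθ₁) = pE(cosθ₁ − cosθ₂).
W = (1.74×10⁻¹⁰)(187)·(cos0° − cos120°) = (3.254×10⁻⁸)·(+1.5000) = 4.881×10⁻⁸ J.

W ≈ 4.88×10⁻⁸ J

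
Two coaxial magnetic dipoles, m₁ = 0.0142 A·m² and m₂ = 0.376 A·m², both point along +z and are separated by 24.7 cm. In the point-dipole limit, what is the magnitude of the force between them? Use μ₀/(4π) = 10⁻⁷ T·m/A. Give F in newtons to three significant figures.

F ≈ 8.61×10⁻⁷ N

On-axis B of dipole 1: B = (μ₀/4π)·2m₁/r³. Force on dipole 2: F = m₂·dB/dr.
dB/dr = −(μ₀/4π)·6m₁/r⁴, so |F| = (μ₀/4π)·6m₁m₂/r⁴.
F = 6(10⁻⁷)(0.0142)(0.376)/(0.247)⁴ = 8.607×10⁻⁷ N.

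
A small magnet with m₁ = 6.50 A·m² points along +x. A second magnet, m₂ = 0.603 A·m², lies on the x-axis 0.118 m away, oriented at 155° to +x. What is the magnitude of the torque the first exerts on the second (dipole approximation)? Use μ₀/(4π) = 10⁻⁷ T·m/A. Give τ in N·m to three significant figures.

Dipole B is on the axis of dipole A, so B₁ there is axial: B₁ = (μ₀/4π)·2m₁/r³ along +x.
B₁ = 2(10⁻⁷)(6.50)/(0.118)³ = 7.912×10⁻⁴ T.
τ = m₂ B₁ sinθ.
τ = (0.603)(7.912×10⁻⁴)·sin155° = 2.016×10⁻⁴ N·m.

τ ≈ 2.02×10⁻⁴ N·m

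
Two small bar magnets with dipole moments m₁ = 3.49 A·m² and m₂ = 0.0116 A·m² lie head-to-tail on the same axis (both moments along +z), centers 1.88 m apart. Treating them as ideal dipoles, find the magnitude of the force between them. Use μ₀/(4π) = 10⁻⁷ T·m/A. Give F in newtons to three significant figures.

On-axis B of dipole 1: B = (μ₀/4π)·2m₁/r³. Force on dipole 2: F = m₂·dB/dr.
dB/dr = −(μ₀/4π)·6m₁/r⁴, so |F| = (μ₀/4π)·6m₁m₂/r⁴.
F = 6(10⁻⁷)(3.49)(0.0116)/(1.88)⁴ = 1.944×10⁻⁹ N.

F ≈ 1.94×10⁻⁹ N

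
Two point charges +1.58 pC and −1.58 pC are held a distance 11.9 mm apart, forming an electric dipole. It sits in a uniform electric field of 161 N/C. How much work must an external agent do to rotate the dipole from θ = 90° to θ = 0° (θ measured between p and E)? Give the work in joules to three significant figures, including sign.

W ≈ -3.03×10⁻¹² J

Dipole moment p = qd = (1.58×10⁻¹² C)(0.0119 m) = 1.88×10⁻¹⁴ C·m.
W_ext = ΔU = U(θ₂) − U(θ₁) = −pE cosθ₂ − (−pE cosθ₁) = pE(cosθ₁ − cosθ₂).
W = (1.88×10⁻¹⁴)(161)·(cos90° − cos0°) = (3.027×10⁻¹²)·(-1.0000) = -3.027×10⁻¹² J.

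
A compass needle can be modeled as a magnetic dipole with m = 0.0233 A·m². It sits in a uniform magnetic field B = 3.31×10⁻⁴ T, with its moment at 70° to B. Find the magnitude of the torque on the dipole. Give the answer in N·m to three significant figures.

τ ≈ 7.25×10⁻⁶ N·m

Torque on a magnetic dipole: τ = mB sinθ.
τ = (0.0233)(3.31×10⁻⁴)·sin70° = 7.247×10⁻⁶ N·m.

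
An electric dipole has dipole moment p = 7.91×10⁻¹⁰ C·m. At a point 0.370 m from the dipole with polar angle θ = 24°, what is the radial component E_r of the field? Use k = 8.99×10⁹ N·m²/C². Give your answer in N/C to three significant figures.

For a dipole, E_r = (2kp cosθ)/r³.
kp/r³ = (8.99×10⁹)(7.91×10⁻¹⁰)/(0.370)³ = 140.4 N/C.
E_r = 2·140.4·cos24° = 256.5 N/C.

E_r ≈ 257 N/C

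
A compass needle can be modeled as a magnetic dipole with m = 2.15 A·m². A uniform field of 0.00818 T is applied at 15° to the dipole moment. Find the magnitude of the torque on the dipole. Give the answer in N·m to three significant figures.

Torque on a magnetic dipole: τ = mB sinθ.
τ = (2.15)(0.00818)·sin15° = 0.004552 N·m.

τ ≈ 0.00455 N·m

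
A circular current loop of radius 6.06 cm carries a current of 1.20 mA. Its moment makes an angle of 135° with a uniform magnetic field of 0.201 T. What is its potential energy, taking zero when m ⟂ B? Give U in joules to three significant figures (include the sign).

Magnetic moment m = IA = Iπa² = (0.00120)·π·(0.0606)² = 1.384×10⁻⁵ A·m².
U = −m·B = −mB cosθ.
U = −(1.384×10⁻⁵)(0.201)·cos135° = 1.967×10⁻⁶ J.

U ≈ 1.97×10⁻⁶ J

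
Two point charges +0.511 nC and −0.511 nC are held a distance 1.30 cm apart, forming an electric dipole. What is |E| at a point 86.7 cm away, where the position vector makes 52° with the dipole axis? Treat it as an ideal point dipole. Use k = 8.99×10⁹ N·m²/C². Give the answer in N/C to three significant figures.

E ≈ 0.134 N/C

Dipole moment p = qd = (5.11×10⁻¹⁰ C)(0.0130 m) = 6.643×10⁻¹² C·m.
At angle θ the dipole field magnitude is E = (kp/r³)·√(1 + 3cos²θ).
kp/r³ = (8.99×10⁹)(6.643×10⁻¹²) / (0.867)³ = 0.09164 N/C.
√(1 + 3cos²52°) = √(1 + 3·0.3790) = √2.1371 ≈ 1.4619.
E ≈ 0.09164 × 1.462 = 0.1340 N/C.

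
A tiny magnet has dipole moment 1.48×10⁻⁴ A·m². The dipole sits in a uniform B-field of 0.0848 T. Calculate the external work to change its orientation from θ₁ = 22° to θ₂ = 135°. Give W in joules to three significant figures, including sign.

W_ext = ΔU = −mB cosθ₂ + mB cosθ₁ = mB(cosθ₁ − cosθ₂).
W = (1.48×10⁻⁴)(0.0848)·(cos22° − cos135°) = (1.255×10⁻⁵)·(+1.6343) = 2.051×10⁻⁵ J.

W ≈ 2.05×10⁻⁵ J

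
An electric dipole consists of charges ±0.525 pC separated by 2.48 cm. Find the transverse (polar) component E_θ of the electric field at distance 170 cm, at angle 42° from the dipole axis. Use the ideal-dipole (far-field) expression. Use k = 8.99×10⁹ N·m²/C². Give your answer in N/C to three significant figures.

Dipole moment p = qd = (5.25×10⁻¹³ C)(0.0248 m) = 1.302×10⁻¹⁴ C·m.
For a dipole, E_θ = (kp sinθ)/r³.
kp/r³ = (8.99×10⁹)(1.302×10⁻¹⁴)/(1.70)³ = 2.382×10⁻⁵ N/C.
E_θ = 2.382×10⁻⁵·sin42° = 1.594×10⁻⁵ N/C.

E_θ ≈ 1.59×10⁻⁵ N/C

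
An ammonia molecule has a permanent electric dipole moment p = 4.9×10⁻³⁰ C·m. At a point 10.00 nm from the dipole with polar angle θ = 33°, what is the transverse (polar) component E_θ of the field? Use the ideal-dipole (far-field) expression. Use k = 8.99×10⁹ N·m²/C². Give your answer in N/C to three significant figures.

E_θ ≈ 2.40×10⁴ N/C

For a dipole, E_θ = (kp sinθ)/r³.
kp/r³ = (8.99×10⁹)(4.90×10⁻³⁰)/(1.00×10⁻⁸)³ = 4.405×10⁴ N/C.
E_θ = 4.405×10⁴·sin33° = 2.399×10⁴ N/C.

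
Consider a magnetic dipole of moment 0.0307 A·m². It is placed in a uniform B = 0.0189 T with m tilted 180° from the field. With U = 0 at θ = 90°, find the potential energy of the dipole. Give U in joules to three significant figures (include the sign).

U = −m·B = −mB cosθ.
U = −(0.0307)(0.0189)·cos180° = 5.802×10⁻⁴ J.

U ≈ 5.80×10⁻⁴ J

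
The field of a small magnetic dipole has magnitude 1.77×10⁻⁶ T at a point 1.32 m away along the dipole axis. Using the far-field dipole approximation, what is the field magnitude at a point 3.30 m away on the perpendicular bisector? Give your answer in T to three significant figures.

Dipole fields scale as 1/r³ in the far field.
The axial field is twice the equatorial field at the same r, so the geometry factor is 1/2.
B₂ = B₁ · (1/2) · (r₁/r₂)³ = 1.77×10⁻⁶ · 0.5 · (1.32/3.30)³.
(r₁/r₂)³ = (0.4)³ = 0.064.
B₂ ≈ 5.664×10⁻⁸ T.

B ≈ 5.66×10⁻⁸ T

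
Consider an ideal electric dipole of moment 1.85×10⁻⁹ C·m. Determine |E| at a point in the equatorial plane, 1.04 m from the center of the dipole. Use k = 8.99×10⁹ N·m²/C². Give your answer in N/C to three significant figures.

On the perpendicular bisector E = kp/r³ (half the axial value at the same distance).
E = (8.99×10⁹)(1.85×10⁻⁹) / (1.04)³ = 14.79 N/C.

E ≈ 14.8 N/C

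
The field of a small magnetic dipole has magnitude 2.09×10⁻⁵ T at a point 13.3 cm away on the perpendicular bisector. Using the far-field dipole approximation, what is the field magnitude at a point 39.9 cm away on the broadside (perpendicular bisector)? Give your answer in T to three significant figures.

B ≈ 7.74×10⁻⁷ T

Dipole fields scale as 1/r³ in the far field; the geometry is the same at both points.
B₂ = B₁ · (r₁/r₂)³ = 2.09×10⁻⁵ · (13.3/39.9)³.
(r₁/r₂)³ = (0.3333)³ = 0.03704.
B₂ ≈ 7.741×10⁻⁷ T.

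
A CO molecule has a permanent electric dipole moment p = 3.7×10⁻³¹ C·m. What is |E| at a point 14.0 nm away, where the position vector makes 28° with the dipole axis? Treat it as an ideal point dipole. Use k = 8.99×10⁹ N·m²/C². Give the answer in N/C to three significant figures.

At angle θ the dipole field magnitude is E = (kp/r³)·√(1 + 3cos²θ).
kp/r³ = (8.99×10⁹)(3.70×10⁻³¹) / (1.40×10⁻⁸)³ = 1212 N/C.
√(1 + 3cos²28°) = √(1 + 3·0.7796) = √3.3388 ≈ 1.8272.
E ≈ 1212 × 1.827 = 2215 N/C.

E ≈ 2210 N/C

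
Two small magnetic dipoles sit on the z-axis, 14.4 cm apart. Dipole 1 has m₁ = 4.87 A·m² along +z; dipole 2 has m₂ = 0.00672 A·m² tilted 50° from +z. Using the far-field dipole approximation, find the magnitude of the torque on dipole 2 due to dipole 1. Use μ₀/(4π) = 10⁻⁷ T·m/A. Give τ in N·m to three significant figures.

Dipole B is on the axis of dipole A, so B₁ there is axial: B₁ = (μ₀/4π)·2m₁/r³ along +z.
B₁ = 2(10⁻⁷)(4.87)/(0.144)³ = 3.262×10⁻⁴ T.
τ = m₂ B₁ sinθ.
τ = (0.00672)(3.262×10⁻⁴)·sin50° = 1.679×10⁻⁶ N·m.

τ ≈ 1.68×10⁻⁶ N·m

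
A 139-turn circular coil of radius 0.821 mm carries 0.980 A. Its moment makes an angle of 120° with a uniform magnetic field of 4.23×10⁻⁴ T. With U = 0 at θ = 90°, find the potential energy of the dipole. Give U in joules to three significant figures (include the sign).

m = NIA = NIπa² = 139·(0.980)·π·(8.21×10⁻⁴)² = 2.885×10⁻⁴ A·m².
U = −m·B = −mB cosθ.
U = −(2.885×10⁻⁴)(4.23×10⁻⁴)·cos120° = 6.102×10⁻⁸ J.

U ≈ 6.10×10⁻⁸ J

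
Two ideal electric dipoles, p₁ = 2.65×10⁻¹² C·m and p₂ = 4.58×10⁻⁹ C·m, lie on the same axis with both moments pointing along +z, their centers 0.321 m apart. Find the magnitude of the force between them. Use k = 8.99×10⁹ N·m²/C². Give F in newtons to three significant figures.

On-axis field of dipole 1 at distance r: E = 2kp₁/r³. Force on dipole 2 is F = p₂·dE/dr (gradient along axis).
dE/dr = −6kp₁/r⁴, so |F| = 6kp₁p₂/r⁴ (attractive for aligned moments).
F = 6(8.99×10⁹)(2.65×10⁻¹²)(4.58×10⁻⁹)/(0.321)⁴ = 6.166×10⁻⁸ N.

F ≈ 6.17×10⁻⁸ N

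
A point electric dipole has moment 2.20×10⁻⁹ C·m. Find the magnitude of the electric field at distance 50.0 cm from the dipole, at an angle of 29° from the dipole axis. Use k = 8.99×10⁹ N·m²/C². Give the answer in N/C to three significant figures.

E ≈ 287 N/C

At angle θ the dipole field magnitude is E = (kp/r³)·√(1 + 3cos²θ).
kp/r³ = (8.99×10⁹)(2.20×10⁻⁹) / (0.500)³ = 158.2 N/C.
√(1 + 3cos²29°) = √(1 + 3·0.7650) = √3.2949 ≈ 1.8152.
E ≈ 158.2 × 1.815 = 287.2 N/C.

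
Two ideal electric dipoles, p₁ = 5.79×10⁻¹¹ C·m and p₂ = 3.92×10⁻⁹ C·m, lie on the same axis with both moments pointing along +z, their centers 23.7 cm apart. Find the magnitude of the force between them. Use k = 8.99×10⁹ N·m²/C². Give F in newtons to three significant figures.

F ≈ 3.88×10⁻⁶ N

On-axis field of dipole 1 at distance r: E = 2kp₁/r³. Force on dipole 2 is F = p₂·dE/dr (gradient along axis).
dE/dr = −6kp₁/r⁴, so |F| = 6kp₁p₂/r⁴ (attractive for aligned moments).
F = 6(8.99×10⁹)(5.79×10⁻¹¹)(3.92×10⁻⁹)/(0.237)⁴ = 3.880×10⁻⁶ N.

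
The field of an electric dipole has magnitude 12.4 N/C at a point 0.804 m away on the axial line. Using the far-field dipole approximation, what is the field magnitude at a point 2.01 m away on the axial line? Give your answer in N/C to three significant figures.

E ≈ 0.794 N/C

Dipole fields scale as 1/r³ in the far field; the geometry is the same at both points.
E₂ = E₁ · (r₁/r₂)³ = 12.4 · (0.804/2.01)³.
(r₁/r₂)³ = (0.4)³ = 0.064.
E₂ ≈ 0.7936 N/C.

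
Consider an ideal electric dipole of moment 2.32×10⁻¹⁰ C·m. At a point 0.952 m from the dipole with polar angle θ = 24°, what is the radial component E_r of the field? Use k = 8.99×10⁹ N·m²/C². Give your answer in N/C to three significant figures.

For a dipole, E_r = (2kp cosθ)/r³.
kp/r³ = (8.99×10⁹)(2.32×10⁻¹⁰)/(0.952)³ = 2.417 N/C.
E_r = 2·2.417·cos24° = 4.417 N/C.

E_r ≈ 4.42 N/C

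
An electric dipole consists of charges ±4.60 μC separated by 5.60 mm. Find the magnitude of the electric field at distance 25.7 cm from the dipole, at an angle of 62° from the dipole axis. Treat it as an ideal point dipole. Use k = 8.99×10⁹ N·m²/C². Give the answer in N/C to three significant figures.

Dipole moment p = qd = (4.60×10⁻⁶ C)(0.00560 m) = 2.576×10⁻⁸ C·m.
At angle θ the dipole field magnitude is E = (kp/r³)·√(1 + 3cos²θ).
kp/r³ = (8.99×10⁹)(2.576×10⁻⁸) / (0.257)³ = 1.364×10⁴ N/C.
√(1 + 3cos²62°) = √(1 + 3·0.2204) = √1.6612 ≈ 1.2889.
E ≈ 1.364×10⁴ × 1.289 = 1.758×10⁴ N/C.

E ≈ 1.76×10⁴ N/C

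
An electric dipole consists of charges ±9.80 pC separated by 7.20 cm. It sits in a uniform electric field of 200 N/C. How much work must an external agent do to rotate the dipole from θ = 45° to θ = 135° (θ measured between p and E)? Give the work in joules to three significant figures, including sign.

Dipole moment p = qd = (9.80×10⁻¹² C)(0.0720 m) = 7.056×10⁻¹³ C·m.
W_ext = ΔU = U(θ₂) − U(θ₁) = −pE cosθ₂ − (−pE cosθ₁) = pE(cosθ₁ − cosθ₂).
W = (7.056×10⁻¹³)(200)·(cos45° − cos135°) = (1.411×10⁻¹⁰)·(+1.4142) = 1.996×10⁻¹⁰ J.

W ≈ 2.00×10⁻¹⁰ J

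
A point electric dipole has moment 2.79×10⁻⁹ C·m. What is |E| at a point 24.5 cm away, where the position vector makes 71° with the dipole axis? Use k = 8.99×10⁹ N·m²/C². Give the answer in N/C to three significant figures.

At angle θ the dipole field magnitude is E = (kp/r³)·√(1 + 3cos²θ).
kp/r³ = (8.99×10⁹)(2.79×10⁻⁹) / (0.245)³ = 1706 N/C.
√(1 + 3cos²71°) = √(1 + 3·0.1060) = √1.3180 ≈ 1.1480.
E ≈ 1706 × 1.148 = 1958 N/C.

E ≈ 1960 N/C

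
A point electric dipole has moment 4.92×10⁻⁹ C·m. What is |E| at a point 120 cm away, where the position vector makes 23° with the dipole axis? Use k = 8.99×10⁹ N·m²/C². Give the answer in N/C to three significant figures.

At angle θ the dipole field magnitude is E = (kp/r³)·√(1 + 3cos²θ).
kp/r³ = (8.99×10⁹)(4.92×10⁻⁹) / (1.20)³ = 25.60 N/C.
√(1 + 3cos²23°) = √(1 + 3·0.8473) = √3.5420 ≈ 1.8820.
E ≈ 25.60 × 1.882 = 48.17 N/C.

E ≈ 48.2 N/C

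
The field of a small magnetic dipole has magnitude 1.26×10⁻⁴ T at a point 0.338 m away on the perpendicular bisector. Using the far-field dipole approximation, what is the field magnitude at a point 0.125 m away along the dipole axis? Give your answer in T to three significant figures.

B ≈ 0.00498 T

Dipole fields scale as 1/r³ in the far field.
The axial field is twice the equatorial field at the same r, so the geometry factor is 2/1.
B₂ = B₁ · (2/1) · (r₁/r₂)³ = 1.26×10⁻⁴ · 2 · (0.338/0.125)³.
(r₁/r₂)³ = (2.704)³ = 19.77.
B₂ ≈ 0.004982 T.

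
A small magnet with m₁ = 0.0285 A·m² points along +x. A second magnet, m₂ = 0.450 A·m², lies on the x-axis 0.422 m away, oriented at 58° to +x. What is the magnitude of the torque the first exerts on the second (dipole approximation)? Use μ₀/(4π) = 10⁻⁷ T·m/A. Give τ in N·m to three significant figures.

τ ≈ 2.89×10⁻⁸ N·m

Dipole B is on the axis of dipole A, so B₁ there is axial: B₁ = (μ₀/4π)·2m₁/r³ along +x.
B₁ = 2(10⁻⁷)(0.0285)/(0.422)³ = 7.585×10⁻⁸ T.
τ = m₂ B₁ sinθ.
τ = (0.450)(7.585×10⁻⁸)·sin58° = 2.894×10⁻⁸ N·m.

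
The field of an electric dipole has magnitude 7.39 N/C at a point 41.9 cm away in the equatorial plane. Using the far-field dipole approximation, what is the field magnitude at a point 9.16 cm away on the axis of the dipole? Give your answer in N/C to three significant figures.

Dipole fields scale as 1/r³ in the far field.
The axial field is twice the equatorial field at the same r, so the geometry factor is 2/1.
E₂ = E₁ · (2/1) · (r₁/r₂)³ = 7.39 · 2 · (41.9/9.16)³.
(r₁/r₂)³ = (4.574)³ = 95.71.
E₂ ≈ 1415 N/C.

E ≈ 1410 N/C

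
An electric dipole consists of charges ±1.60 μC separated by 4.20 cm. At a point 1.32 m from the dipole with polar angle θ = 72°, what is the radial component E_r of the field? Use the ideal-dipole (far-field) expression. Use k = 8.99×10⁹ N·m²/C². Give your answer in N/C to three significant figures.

E_r ≈ 162 N/C

Dipole moment p = qd = (1.60×10⁻⁶ C)(0.0420 m) = 6.72×10⁻⁸ C·m.
For a dipole, E_r = (2kp cosθ)/r³.
kp/r³ = (8.99×10⁹)(6.72×10⁻⁸)/(1.32)³ = 262.7 N/C.
E_r = 2·262.7·cos72° = 162.3 N/C.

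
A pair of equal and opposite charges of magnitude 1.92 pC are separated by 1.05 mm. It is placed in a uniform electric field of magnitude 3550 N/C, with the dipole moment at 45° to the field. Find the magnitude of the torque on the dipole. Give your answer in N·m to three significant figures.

Dipole moment p = qd = (1.92×10⁻¹² C)(0.00105 m) = 2.016×10⁻¹⁵ C·m.
Torque on an electric dipole: τ = pE sinθ.
τ = (2.016×10⁻¹⁵)(3550)·sin45° = 5.061×10⁻¹² N·m.

τ ≈ 5.06×10⁻¹² N·m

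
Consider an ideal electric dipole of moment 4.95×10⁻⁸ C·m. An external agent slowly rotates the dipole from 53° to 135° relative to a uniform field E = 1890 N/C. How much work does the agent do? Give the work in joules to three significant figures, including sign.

W ≈ 1.22×10⁻⁴ J

W_ext = ΔU = U(θ₂) − U(θ₁) = −pE cosθ₂ − (−pE cosθ₁) = pE(cosθ₁ − cosθ₂).
W = (4.95×10⁻⁸)(1890)·(cos53° − cos135°) = (9.356×10⁻⁵)·(+1.3089) = 1.225×10⁻⁴ J.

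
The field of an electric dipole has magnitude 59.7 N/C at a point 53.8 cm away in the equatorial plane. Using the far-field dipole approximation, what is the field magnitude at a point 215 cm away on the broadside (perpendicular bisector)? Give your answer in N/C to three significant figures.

Dipole fields scale as 1/r³ in the far field; the geometry is the same at both points.
E₂ = E₁ · (r₁/r₂)³ = 59.7 · (53.8/215)³.
(r₁/r₂)³ = (0.2502)³ = 0.01567.
E₂ ≈ 0.9354 N/C.

E ≈ 0.935 N/C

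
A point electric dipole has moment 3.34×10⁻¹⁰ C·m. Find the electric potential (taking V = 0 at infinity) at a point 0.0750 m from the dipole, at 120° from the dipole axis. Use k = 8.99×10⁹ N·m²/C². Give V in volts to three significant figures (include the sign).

V ≈ -267 V

The dipole potential is V = kp cosθ / r².
V = (8.99×10⁹)(3.34×10⁻¹⁰)·cos120° / (0.0750)² = -266.9 V.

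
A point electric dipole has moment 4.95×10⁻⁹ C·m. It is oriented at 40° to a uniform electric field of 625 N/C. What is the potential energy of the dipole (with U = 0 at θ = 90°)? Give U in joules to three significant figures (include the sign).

U ≈ -2.37×10⁻⁶ J

U = −p·E = −pE cosθ.
U = −(4.95×10⁻⁹)(625)·cos40° = -2.370×10⁻⁶ J.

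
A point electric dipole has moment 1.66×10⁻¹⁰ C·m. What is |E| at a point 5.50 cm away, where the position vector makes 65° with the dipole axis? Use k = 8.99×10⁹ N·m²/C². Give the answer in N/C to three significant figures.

At angle θ the dipole field magnitude is E = (kp/r³)·√(1 + 3cos²θ).
kp/r³ = (8.99×10⁹)(1.66×10⁻¹⁰) / (0.0550)³ = 8970 N/C.
√(1 + 3cos²65°) = √(1 + 3·0.1786) = √1.5358 ≈ 1.2393.
E ≈ 8970 × 1.239 = 1.112×10⁴ N/C.

E ≈ 1.11×10⁴ N/C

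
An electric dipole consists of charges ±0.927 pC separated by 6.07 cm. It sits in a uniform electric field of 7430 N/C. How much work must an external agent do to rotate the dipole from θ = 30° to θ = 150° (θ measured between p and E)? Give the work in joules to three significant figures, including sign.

W ≈ 7.24×10⁻¹⁰ J

Dipole moment p = qd = (9.27×10⁻¹³ C)(0.0607 m) = 5.627×10⁻¹⁴ C·m.
W_ext = ΔU = U(θ₂) − U(θ₁) = −pE cosθ₂ − (−pE cosθ₁) = pE(cosθ₁ − cosθ₂).
W = (5.627×10⁻¹⁴)(7430)·(cos30° − cos150°) = (4.181×10⁻¹⁰)·(+1.7321) = 7.241×10⁻¹⁰ J.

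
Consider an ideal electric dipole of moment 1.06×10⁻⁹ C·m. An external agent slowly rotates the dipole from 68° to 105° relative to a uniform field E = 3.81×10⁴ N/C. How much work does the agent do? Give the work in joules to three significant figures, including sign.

W ≈ 2.56×10⁻⁵ J

W_ext = ΔU = U(θ₂) − U(θ₁) = −pE cosθ₂ − (−pE cosθ₁) = pE(cosθ₁ − cosθ₂).
W = (1.06×10⁻⁹)(3.81×10⁴)·(cos68° − cos105°) = (4.039×10⁻⁵)·(+0.6334) = 2.558×10⁻⁵ J.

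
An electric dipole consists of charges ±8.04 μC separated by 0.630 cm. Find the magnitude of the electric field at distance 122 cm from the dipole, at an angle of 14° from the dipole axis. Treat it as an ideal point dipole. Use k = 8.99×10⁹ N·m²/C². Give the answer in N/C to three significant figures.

E ≈ 490 N/C

Dipole moment p = qd = (8.04×10⁻⁶ C)(0.00630 m) = 5.065×10⁻⁸ C·m.
At angle θ the dipole field magnitude is E = (kp/r³)·√(1 + 3cos²θ).
kp/r³ = (8.99×10⁹)(5.065×10⁻⁸) / (1.22)³ = 250.8 N/C.
√(1 + 3cos²14°) = √(1 + 3·0.9415) = √3.8244 ≈ 1.9556.
E ≈ 250.8 × 1.956 = 490.4 N/C.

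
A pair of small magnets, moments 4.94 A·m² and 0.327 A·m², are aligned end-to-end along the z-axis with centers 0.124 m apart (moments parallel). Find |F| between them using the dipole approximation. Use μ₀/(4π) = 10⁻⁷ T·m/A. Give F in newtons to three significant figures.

F ≈ 0.00410 N

On-axis B of dipole 1: B = (μ₀/4π)·2m₁/r³. Force on dipole 2: F = m₂·dB/dr.
dB/dr = −(μ₀/4π)·6m₁/r⁴, so |F| = (μ₀/4π)·6m₁m₂/r⁴.
F = 6(10⁻⁷)(4.94)(0.327)/(0.124)⁴ = 0.004100 N.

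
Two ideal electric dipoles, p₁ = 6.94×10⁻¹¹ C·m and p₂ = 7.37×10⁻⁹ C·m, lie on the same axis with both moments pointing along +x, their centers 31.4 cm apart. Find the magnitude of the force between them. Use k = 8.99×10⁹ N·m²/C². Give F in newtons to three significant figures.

On-axis field of dipole 1 at distance r: E = 2kp₁/r³. Force on dipole 2 is F = p₂·dE/dr (gradient along axis).
dE/dr = −6kp₁/r⁴, so |F| = 6kp₁p₂/r⁴ (attractive for aligned moments).
F = 6(8.99×10⁹)(6.94×10⁻¹¹)(7.37×10⁻⁹)/(0.314)⁴ = 2.838×10⁻⁶ N.

F ≈ 2.84×10⁻⁶ N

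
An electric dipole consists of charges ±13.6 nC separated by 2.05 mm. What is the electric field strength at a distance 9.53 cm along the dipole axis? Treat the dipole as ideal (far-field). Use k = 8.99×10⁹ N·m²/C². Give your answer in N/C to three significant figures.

Dipole moment p = qd = (1.36×10⁻⁸ C)(0.00205 m) = 2.788×10⁻¹¹ C·m.
On the dipole axis E = 2kp/r³.
E = 2·(8.99×10⁹)(2.788×10⁻¹¹) / (0.0953)³ = 579.2 N/C.

E ≈ 579 N/C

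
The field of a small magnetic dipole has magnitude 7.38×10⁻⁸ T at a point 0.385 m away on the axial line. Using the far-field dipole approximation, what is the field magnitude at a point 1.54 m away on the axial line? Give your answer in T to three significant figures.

Dipole fields scale as 1/r³ in the far field; the geometry is the same at both points.
B₂ = B₁ · (r₁/r₂)³ = 7.38×10⁻⁸ · (0.385/1.54)³.
(r₁/r₂)³ = (0.25)³ = 0.01562.
B₂ ≈ 1.153×10⁻⁹ T.

B ≈ 1.15×10⁻⁹ T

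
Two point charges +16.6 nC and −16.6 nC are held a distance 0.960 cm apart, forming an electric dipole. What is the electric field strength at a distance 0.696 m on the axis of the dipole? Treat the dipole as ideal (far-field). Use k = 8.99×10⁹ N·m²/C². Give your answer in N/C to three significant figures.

E ≈ 8.50 N/C

Dipole moment p = qd = (1.66×10⁻⁸ C)(0.00960 m) = 1.594×10⁻¹⁰ C·m.
On the dipole axis E = 2kp/r³.
E = 2·(8.99×10⁹)(1.594×10⁻¹⁰) / (0.696)³ = 8.501 N/C.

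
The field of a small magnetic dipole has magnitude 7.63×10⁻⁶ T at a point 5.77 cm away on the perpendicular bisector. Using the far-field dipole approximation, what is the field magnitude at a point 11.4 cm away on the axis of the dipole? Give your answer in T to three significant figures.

B ≈ 1.98×10⁻⁶ T

Dipole fields scale as 1/r³ in the far field.
The axial field is twice the equatorial field at the same r, so the geometry factor is 2/1.
B₂ = B₁ · (2/1) · (r₁/r₂)³ = 7.63×10⁻⁶ · 2 · (5.77/11.4)³.
(r₁/r₂)³ = (0.5061)³ = 0.1297.
B₂ ≈ 1.979×10⁻⁶ T.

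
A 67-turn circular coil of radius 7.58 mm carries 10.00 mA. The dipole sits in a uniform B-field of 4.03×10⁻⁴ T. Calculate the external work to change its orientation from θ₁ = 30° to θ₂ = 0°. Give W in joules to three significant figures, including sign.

m = NIA = NIπa² = 67·(0.0100)·π·(0.00758)² = 1.209×10⁻⁴ A·m².
W_ext = ΔU = −mB cosθ₂ + mB cosθ₁ = mB(cosθ₁ − cosθ₂).
W = (1.209×10⁻⁴)(4.03×10⁻⁴)·(cos30° − cos0°) = (4.872×10⁻⁸)·(-0.1340) = -6.528×10⁻⁹ J.

W ≈ -6.53×10⁻⁹ J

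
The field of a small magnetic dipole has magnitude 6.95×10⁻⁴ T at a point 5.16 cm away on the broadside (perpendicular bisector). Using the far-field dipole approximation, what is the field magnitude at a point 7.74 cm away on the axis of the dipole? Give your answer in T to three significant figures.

Dipole fields scale as 1/r³ in the far field.
The axial field is twice the equatorial field at the same r, so the geometry factor is 2/1.
B₂ = B₁ · (2/1) · (r₁/r₂)³ = 6.95×10⁻⁴ · 2 · (5.16/7.74)³.
(r₁/r₂)³ = (0.6667)³ = 0.2963.
B₂ ≈ 4.119×10⁻⁴ T.

B ≈ 4.12×10⁻⁴ T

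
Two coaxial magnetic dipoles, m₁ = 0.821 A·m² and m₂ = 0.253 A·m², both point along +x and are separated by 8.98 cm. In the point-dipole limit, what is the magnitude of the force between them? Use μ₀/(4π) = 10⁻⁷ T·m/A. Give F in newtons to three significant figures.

On-axis B of dipole 1: B = (μ₀/4π)·2m₁/r³. Force on dipole 2: F = m₂·dB/dr.
dB/dr = −(μ₀/4π)·6m₁/r⁴, so |F| = (μ₀/4π)·6m₁m₂/r⁴.
F = 6(10⁻⁷)(0.821)(0.253)/(0.0898)⁴ = 0.001917 N.

F ≈ 0.00192 N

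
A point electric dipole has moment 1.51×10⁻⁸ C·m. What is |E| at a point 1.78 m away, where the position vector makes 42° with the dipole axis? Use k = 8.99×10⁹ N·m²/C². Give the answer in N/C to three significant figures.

At angle θ the dipole field magnitude is E = (kp/r³)·√(1 + 3cos²θ).
kp/r³ = (8.99×10⁹)(1.51×10⁻⁸) / (1.78)³ = 24.07 N/C.
√(1 + 3cos²42°) = √(1 + 3·0.5523) = √2.6568 ≈ 1.6300.
E ≈ 24.07 × 1.630 = 39.23 N/C.

E ≈ 39.2 N/C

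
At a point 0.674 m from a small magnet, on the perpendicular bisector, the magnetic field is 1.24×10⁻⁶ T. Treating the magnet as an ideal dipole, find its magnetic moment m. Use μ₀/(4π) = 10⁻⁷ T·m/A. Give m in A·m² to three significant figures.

In the equatorial plane B = (μ₀/4π)·m/r³, so m = Br³·4π/(μ₀).
m = (1.24×10⁻⁶)·(0.674)³ / (10⁻⁷) = 3.797 A·m².

m ≈ 3.80 A·m²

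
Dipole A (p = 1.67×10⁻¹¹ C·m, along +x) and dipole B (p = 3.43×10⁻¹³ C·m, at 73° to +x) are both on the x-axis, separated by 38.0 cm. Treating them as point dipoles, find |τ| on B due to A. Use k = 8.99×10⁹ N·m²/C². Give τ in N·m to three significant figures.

The second dipole sits on the axis of the first, so the field there is axial: E₁ = 2kp₁/r³ along +x.
E₁ = 2(8.99×10⁹)(1.67×10⁻¹¹)/(0.380)³ = 5.472 N/C.
Torque on the second dipole: τ = p₂ E₁ sinθ.
τ = (3.43×10⁻¹³)(5.472)·sin73° = 1.795×10⁻¹² N·m.

τ ≈ 1.79×10⁻¹² N·m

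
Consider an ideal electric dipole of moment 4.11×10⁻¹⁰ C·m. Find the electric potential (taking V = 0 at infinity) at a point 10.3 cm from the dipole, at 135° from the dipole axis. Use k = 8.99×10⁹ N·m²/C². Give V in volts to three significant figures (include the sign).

The dipole potential is V = kp cosθ / r².
V = (8.99×10⁹)(4.11×10⁻¹⁰)·cos135° / (0.103)² = -246.3 V.

V ≈ -246 V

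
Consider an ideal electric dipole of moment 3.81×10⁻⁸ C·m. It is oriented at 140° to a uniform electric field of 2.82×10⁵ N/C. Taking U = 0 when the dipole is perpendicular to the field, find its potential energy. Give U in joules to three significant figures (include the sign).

U ≈ 0.00823 J

U = −p·E = −pE cosθ.
U = −(3.81×10⁻⁸)(2.82×10⁵)·cos140° = 0.008231 J.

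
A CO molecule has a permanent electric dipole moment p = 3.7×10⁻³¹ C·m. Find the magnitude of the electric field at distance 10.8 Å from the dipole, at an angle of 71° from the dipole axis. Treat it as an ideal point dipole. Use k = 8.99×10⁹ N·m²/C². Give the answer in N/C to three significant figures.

At angle θ the dipole field magnitude is E = (kp/r³)·√(1 + 3cos²θ).
kp/r³ = (8.99×10⁹)(3.70×10⁻³¹) / (1.08×10⁻⁹)³ = 2.641×10⁶ N/C.
√(1 + 3cos²71°) = √(1 + 3·0.1060) = √1.3180 ≈ 1.1480.
E ≈ 2.641×10⁶ × 1.148 = 3.031×10⁶ N/C.

E ≈ 3.03×10⁶ N/C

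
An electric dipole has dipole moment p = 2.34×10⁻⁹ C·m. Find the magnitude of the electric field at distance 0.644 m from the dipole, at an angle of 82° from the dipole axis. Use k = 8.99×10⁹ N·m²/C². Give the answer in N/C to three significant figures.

At angle θ the dipole field magnitude is E = (kp/r³)·√(1 + 3cos²θ).
kp/r³ = (8.99×10⁹)(2.34×10⁻⁹) / (0.644)³ = 78.76 N/C.
√(1 + 3cos²82°) = √(1 + 3·0.0194) = √1.0581 ≈ 1.0286.
E ≈ 78.76 × 1.029 = 81.02 N/C.

E ≈ 81.0 N/C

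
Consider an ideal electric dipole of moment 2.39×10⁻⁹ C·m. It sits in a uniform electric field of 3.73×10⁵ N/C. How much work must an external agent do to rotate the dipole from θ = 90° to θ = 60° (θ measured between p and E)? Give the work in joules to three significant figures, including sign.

W_ext = ΔU = U(θ₂) − U(θ₁) = −pE cosθ₂ − (−pE cosθ₁) = pE(cosθ₁ − cosθ₂).
W = (2.39×10⁻⁹)(3.73×10⁵)·(cos90° − cos60°) = (8.915×10⁻⁴)·(-0.5000) = -4.457×10⁻⁴ J.

W ≈ -4.46×10⁻⁴ J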